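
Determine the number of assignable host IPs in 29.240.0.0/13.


Host bits = 32 - 13 = 19
Total addresses = 2^19 = 524288
Usable = total - 2 (network and broadcast)
Usable hosts: 524286


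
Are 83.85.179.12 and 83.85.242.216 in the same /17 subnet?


Mask: 255.255.128.0
83.85.179.12 AND mask = 83.85.128.0
83.85.242.216 AND mask = 83.85.128.0
Yes, same subnet (83.85.128.0)


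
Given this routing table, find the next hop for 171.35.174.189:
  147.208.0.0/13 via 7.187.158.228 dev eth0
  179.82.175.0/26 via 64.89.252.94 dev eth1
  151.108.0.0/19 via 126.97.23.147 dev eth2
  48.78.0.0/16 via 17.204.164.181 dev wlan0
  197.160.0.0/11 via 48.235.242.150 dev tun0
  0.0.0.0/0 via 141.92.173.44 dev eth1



Longest prefix match for 171.35.174.189:
  /13 147.208.0.0: no
  /26 179.82.175.0: no
  /19 151.108.0.0: no
  /16 48.78.0.0: no
  /11 197.160.0.0: no
  /0 0.0.0.0: MATCH
Selected: next-hop 141.92.173.44 via eth1 (matched /0)


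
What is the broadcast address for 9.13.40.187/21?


Network: 9.13.40.0/21
Host bits = 11
Set all host bits to 1:
Broadcast: 9.13.47.255


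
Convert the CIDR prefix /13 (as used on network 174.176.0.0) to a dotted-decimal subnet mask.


/13 means 13 network bits, 19 host bits
Binary: 11111111111110000000000000000000
Mask: 255.248.0.0


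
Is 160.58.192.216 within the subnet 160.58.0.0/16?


Subnet network: 160.58.0.0
Test IP AND mask: 160.58.0.0
Yes, 160.58.192.216 is in 160.58.0.0/16


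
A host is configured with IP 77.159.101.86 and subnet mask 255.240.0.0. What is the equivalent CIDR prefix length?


Binary: 11111111.11110000.00000000.00000000
Count leading 1s
Prefix: /12


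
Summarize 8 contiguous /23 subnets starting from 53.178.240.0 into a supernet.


Original prefix: /23
Number of subnets: 8 = 2^3
New prefix = 23 - 3 = 20
Supernet: 53.178.240.0/20


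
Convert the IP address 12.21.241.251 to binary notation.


12 = 00001100
21 = 00010101
241 = 11110001
251 = 11111011
Binary: 00001100.00010101.11110001.11111011


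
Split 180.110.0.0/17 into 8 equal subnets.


New prefix = 17 + 3 = 20
Each subnet has 4096 addresses
  180.110.0.0/20
  180.110.16.0/20
  180.110.32.0/20
  180.110.48.0/20
  180.110.64.0/20
  180.110.80.0/20
  180.110.96.0/20
  180.110.112.0/20
Subnets: 180.110.0.0/20, 180.110.16.0/20, 180.110.32.0/20, 180.110.48.0/20, 180.110.64.0/20, 180.110.80.0/20, 180.110.96.0/20, 180.110.112.0/20


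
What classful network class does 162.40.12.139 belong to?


First octet: 162
Binary: 10100010
10xxxxxx -> Class B (128-191)
Class B, default mask 255.255.0.0 (/16)


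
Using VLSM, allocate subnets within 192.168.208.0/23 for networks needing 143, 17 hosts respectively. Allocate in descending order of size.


143 hosts -> /24 (254 usable): 192.168.208.0/24
17 hosts -> /27 (30 usable): 192.168.209.0/27
Allocation: 192.168.208.0/24 (143 hosts, 254 usable); 192.168.209.0/27 (17 hosts, 30 usable)


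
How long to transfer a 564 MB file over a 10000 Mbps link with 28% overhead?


Effective throughput = 10000 * (1 - 28/100) = 7200 Mbps
File size in Mb = 564 * 8 = 4512 Mb
Time = 4512 / 7200
Time = 0.6267 seconds


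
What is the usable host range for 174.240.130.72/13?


Network: 174.240.0.0
Broadcast: 174.247.255.255
First usable = network + 1
Last usable = broadcast - 1
Range: 174.240.0.1 to 174.247.255.254


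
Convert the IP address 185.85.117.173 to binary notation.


185 = 10111001
85 = 01010101
117 = 01110101
173 = 10101101
Binary: 10111001.01010101.01110101.10101101


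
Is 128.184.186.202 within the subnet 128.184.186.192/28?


Subnet network: 128.184.186.192
Test IP AND mask: 128.184.186.192
Yes, 128.184.186.202 is in 128.184.186.192/28


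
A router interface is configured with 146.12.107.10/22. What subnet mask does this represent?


/22 means 22 network bits, 10 host bits
Binary: 11111111111111111111110000000000
Mask: 255.255.252.0


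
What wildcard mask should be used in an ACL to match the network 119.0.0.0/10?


Subnet mask: 255.192.0.0
Wildcard = 255.255.255.255 - subnet mask
255 - 255 = 0
255 - 192 = 63
255 - 0 = 255
255 - 0 = 255
Wildcard: 0.63.255.255


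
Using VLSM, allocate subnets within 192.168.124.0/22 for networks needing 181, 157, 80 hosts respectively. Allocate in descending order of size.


181 hosts -> /24 (254 usable): 192.168.124.0/24
157 hosts -> /24 (254 usable): 192.168.125.0/24
80 hosts -> /25 (126 usable): 192.168.126.0/25
Allocation: 192.168.124.0/24 (181 hosts, 254 usable); 192.168.125.0/24 (157 hosts, 254 usable); 192.168.126.0/25 (80 hosts, 126 usable)


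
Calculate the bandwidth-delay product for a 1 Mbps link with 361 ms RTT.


BDP = bandwidth * RTT
= 1 Mbps * 361 ms
= 1 * 1e6 * 361 / 1000 bits
= 361000 bits
= 45125 bytes
= 44.0674 KB
BDP = 361000 bits (45125 bytes)


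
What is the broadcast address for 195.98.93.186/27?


Network: 195.98.93.160/27
Host bits = 5
Set all host bits to 1:
Broadcast: 195.98.93.191


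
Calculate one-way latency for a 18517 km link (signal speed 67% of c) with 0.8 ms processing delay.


Speed = 0.67 * 3e5 km/s = 201000 km/s
Propagation delay = 18517 / 201000 = 0.0921 s = 92.1244 ms
Processing delay = 0.8 ms
Total one-way latency = 92.9244 ms


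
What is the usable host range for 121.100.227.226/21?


Network: 121.100.224.0
Broadcast: 121.100.231.255
First usable = network + 1
Last usable = broadcast - 1
Range: 121.100.224.1 to 121.100.231.254


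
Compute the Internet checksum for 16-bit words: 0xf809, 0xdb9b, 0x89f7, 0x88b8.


Sum all words (with carry folding):
+ 0xf809 = 0xf809
+ 0xdb9b = 0xd3a5
+ 0x89f7 = 0x5d9d
+ 0x88b8 = 0xe655
One's complement: ~0xe655
Checksum = 0x19aa


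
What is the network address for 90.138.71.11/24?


IP:   01011010.10001010.01000111.00001011
Mask: 11111111.11111111.11111111.00000000
AND operation:
Net:  01011010.10001010.01000111.00000000
Network: 90.138.71.0/24


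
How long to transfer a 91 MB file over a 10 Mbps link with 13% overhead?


Effective throughput = 10 * (1 - 13/100) = 8.7 Mbps
File size in Mb = 91 * 8 = 728 Mb
Time = 728 / 8.7
Time = 83.6782 seconds


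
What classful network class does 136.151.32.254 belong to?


First octet: 136
Binary: 10001000
10xxxxxx -> Class B (128-191)
Class B, default mask 255.255.0.0 (/16)


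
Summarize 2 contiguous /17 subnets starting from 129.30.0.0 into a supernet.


Original prefix: /17
Number of subnets: 2 = 2^1
New prefix = 17 - 1 = 16
Supernet: 129.30.0.0/16


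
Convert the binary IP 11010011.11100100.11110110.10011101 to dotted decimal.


11010011 = 211
11100100 = 228
11110110 = 246
10011101 = 157
IP: 211.228.246.157


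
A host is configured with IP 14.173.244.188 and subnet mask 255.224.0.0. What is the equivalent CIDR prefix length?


Binary: 11111111.11100000.00000000.00000000
Count leading 1s
Prefix: /11


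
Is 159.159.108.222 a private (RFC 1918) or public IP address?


RFC 1918 private ranges:
  10.0.0.0/8 (10.0.0.0 - 10.255.255.255)
  172.16.0.0/12 (172.16.0.0 - 172.31.255.255)
  192.168.0.0/16 (192.168.0.0 - 192.168.255.255)
Public (not in any RFC 1918 range)


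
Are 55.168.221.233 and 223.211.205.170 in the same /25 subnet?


Mask: 255.255.255.128
55.168.221.233 AND mask = 55.168.221.128
223.211.205.170 AND mask = 223.211.205.128
No, different subnets (55.168.221.128 vs 223.211.205.128)


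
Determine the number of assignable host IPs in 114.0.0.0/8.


Host bits = 32 - 8 = 24
Total addresses = 2^24 = 16777216
Usable = total - 2 (network and broadcast)
Usable hosts: 16777214


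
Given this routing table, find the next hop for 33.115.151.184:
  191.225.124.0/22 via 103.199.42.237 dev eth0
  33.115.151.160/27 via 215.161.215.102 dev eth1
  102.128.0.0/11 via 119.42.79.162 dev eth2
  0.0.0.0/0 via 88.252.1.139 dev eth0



Longest prefix match for 33.115.151.184:
  /22 191.225.124.0: no
  /27 33.115.151.160: MATCH
  /11 102.128.0.0: no
  /0 0.0.0.0: MATCH
Selected: next-hop 215.161.215.102 via eth1 (matched /27)


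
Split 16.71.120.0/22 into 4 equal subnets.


New prefix = 22 + 2 = 24
Each subnet has 256 addresses
  16.71.120.0/24
  16.71.121.0/24
  16.71.122.0/24
  16.71.123.0/24
Subnets: 16.71.120.0/24, 16.71.121.0/24, 16.71.122.0/24, 16.71.123.0/24


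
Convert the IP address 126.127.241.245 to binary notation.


126 = 01111110
127 = 01111111
241 = 11110001
245 = 11110101
Binary: 01111110.01111111.11110001.11110101


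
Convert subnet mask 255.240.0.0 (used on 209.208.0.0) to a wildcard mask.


Subnet mask: 255.240.0.0
Wildcard = 255.255.255.255 - subnet mask
255 - 255 = 0
255 - 240 = 15
255 - 0 = 255
255 - 0 = 255
Wildcard: 0.15.255.255


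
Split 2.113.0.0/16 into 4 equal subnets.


New prefix = 16 + 2 = 18
Each subnet has 16384 addresses
  2.113.0.0/18
  2.113.64.0/18
  2.113.128.0/18
  2.113.192.0/18
Subnets: 2.113.0.0/18, 2.113.64.0/18, 2.113.128.0/18, 2.113.192.0/18


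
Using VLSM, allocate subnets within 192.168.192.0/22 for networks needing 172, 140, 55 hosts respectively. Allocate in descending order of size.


172 hosts -> /24 (254 usable): 192.168.192.0/24
140 hosts -> /24 (254 usable): 192.168.193.0/24
55 hosts -> /26 (62 usable): 192.168.194.0/26
Allocation: 192.168.192.0/24 (172 hosts, 254 usable); 192.168.193.0/24 (140 hosts, 254 usable); 192.168.194.0/26 (55 hosts, 62 usable)


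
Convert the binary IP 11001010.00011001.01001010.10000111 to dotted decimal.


11001010 = 202
00011001 = 25
01001010 = 74
10000111 = 135
IP: 202.25.74.135


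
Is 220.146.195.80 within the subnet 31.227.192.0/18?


Subnet network: 31.227.192.0
Test IP AND mask: 220.146.192.0
No, 220.146.195.80 is not in 31.227.192.0/18


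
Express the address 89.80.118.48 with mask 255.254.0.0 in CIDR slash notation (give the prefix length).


Binary: 11111111.11111110.00000000.00000000
Count leading 1s
Prefix: /15


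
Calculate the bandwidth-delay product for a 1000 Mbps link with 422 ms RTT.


BDP = bandwidth * RTT
= 1000 Mbps * 422 ms
= 1000 * 1e6 * 422 / 1000 bits
= 422000000 bits
= 52750000 bytes
= 51513.6719 KB
BDP = 422000000 bits (52750000 bytes)


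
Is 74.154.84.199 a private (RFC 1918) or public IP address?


RFC 1918 private ranges:
  10.0.0.0/8 (10.0.0.0 - 10.255.255.255)
  172.16.0.0/12 (172.16.0.0 - 172.31.255.255)
  192.168.0.0/16 (192.168.0.0 - 192.168.255.255)
Public (not in any RFC 1918 range)


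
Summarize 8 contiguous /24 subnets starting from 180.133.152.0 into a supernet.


Original prefix: /24
Number of subnets: 8 = 2^3
New prefix = 24 - 3 = 21
Supernet: 180.133.152.0/21


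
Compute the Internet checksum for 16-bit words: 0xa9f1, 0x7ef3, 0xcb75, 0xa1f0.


Sum all words (with carry folding):
+ 0xa9f1 = 0xa9f1
+ 0x7ef3 = 0x28e5
+ 0xcb75 = 0xf45a
+ 0xa1f0 = 0x964b
One's complement: ~0x964b
Checksum = 0x69b4


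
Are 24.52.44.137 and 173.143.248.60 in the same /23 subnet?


Mask: 255.255.254.0
24.52.44.137 AND mask = 24.52.44.0
173.143.248.60 AND mask = 173.143.248.0
No, different subnets (24.52.44.0 vs 173.143.248.0)


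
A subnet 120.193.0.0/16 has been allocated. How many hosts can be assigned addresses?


Host bits = 32 - 16 = 16
Total addresses = 2^16 = 65536
Usable = total - 2 (network and broadcast)
Usable hosts: 65534


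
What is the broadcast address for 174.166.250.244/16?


Network: 174.166.0.0/16
Host bits = 16
Set all host bits to 1:
Broadcast: 174.166.255.255


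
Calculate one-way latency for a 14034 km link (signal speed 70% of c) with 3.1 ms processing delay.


Speed = 0.7 * 3e5 km/s = 210000 km/s
Propagation delay = 14034 / 210000 = 0.0668 s = 66.8286 ms
Processing delay = 3.1 ms
Total one-way latency = 69.9286 ms


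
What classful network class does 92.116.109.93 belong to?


First octet: 92
Binary: 01011100
0xxxxxxx -> Class A (1-126)
Class A, default mask 255.0.0.0 (/8)


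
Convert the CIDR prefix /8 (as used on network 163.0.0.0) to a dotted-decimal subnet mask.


/8 means 8 network bits, 24 host bits
Binary: 11111111000000000000000000000000
Mask: 255.0.0.0


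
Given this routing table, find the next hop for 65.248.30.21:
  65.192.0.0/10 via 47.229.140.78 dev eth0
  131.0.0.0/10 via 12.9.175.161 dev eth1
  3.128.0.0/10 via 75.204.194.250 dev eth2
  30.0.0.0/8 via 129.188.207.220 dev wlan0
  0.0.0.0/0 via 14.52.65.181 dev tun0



Longest prefix match for 65.248.30.21:
  /10 65.192.0.0: MATCH
  /10 131.0.0.0: no
  /10 3.128.0.0: no
  /8 30.0.0.0: no
  /0 0.0.0.0: MATCH
Selected: next-hop 47.229.140.78 via eth0 (matched /10)


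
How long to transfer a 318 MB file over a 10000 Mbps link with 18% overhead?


Effective throughput = 10000 * (1 - 18/100) = 8200 Mbps
File size in Mb = 318 * 8 = 2544 Mb
Time = 2544 / 8200
Time = 0.3102 seconds


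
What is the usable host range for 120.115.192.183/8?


Network: 120.0.0.0
Broadcast: 120.255.255.255
First usable = network + 1
Last usable = broadcast - 1
Range: 120.0.0.1 to 120.255.255.254


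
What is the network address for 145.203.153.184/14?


IP:   10010001.11001011.10011001.10111000
Mask: 11111111.11111100.00000000.00000000
AND operation:
Net:  10010001.11001000.00000000.00000000
Network: 145.200.0.0/14


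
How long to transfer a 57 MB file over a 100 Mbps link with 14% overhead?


Effective throughput = 100 * (1 - 14/100) = 86 Mbps
File size in Mb = 57 * 8 = 456 Mb
Time = 456 / 86
Time = 5.3023 seconds


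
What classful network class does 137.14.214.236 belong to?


First octet: 137
Binary: 10001001
10xxxxxx -> Class B (128-191)
Class B, default mask 255.255.0.0 (/16)


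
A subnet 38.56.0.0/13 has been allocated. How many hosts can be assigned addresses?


Host bits = 32 - 13 = 19
Total addresses = 2^19 = 524288
Usable = total - 2 (network and broadcast)
Usable hosts: 524286


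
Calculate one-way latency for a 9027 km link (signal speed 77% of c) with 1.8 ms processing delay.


Speed = 0.77 * 3e5 km/s = 231000 km/s
Propagation delay = 9027 / 231000 = 0.0391 s = 39.0779 ms
Processing delay = 1.8 ms
Total one-way latency = 40.8779 ms


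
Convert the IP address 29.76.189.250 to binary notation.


29 = 00011101
76 = 01001100
189 = 10111101
250 = 11111010
Binary: 00011101.01001100.10111101.11111010


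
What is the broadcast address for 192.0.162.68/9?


Network: 192.0.0.0/9
Host bits = 23
Set all host bits to 1:
Broadcast: 192.127.255.255


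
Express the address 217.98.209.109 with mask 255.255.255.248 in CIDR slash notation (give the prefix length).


Binary: 11111111.11111111.11111111.11111000
Count leading 1s
Prefix: /29


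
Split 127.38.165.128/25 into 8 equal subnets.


New prefix = 25 + 3 = 28
Each subnet has 16 addresses
  127.38.165.128/28
  127.38.165.144/28
  127.38.165.160/28
  127.38.165.176/28
  127.38.165.192/28
  127.38.165.208/28
  127.38.165.224/28
  127.38.165.240/28
Subnets: 127.38.165.128/28, 127.38.165.144/28, 127.38.165.160/28, 127.38.165.176/28, 127.38.165.192/28, 127.38.165.208/28, 127.38.165.224/28, 127.38.165.240/28


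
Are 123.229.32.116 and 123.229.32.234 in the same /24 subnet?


Mask: 255.255.255.0
123.229.32.116 AND mask = 123.229.32.0
123.229.32.234 AND mask = 123.229.32.0
Yes, same subnet (123.229.32.0)


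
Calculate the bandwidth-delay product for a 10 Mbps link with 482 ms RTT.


BDP = bandwidth * RTT
= 10 Mbps * 482 ms
= 10 * 1e6 * 482 / 1000 bits
= 4820000 bits
= 602500 bytes
= 588.3789 KB
BDP = 4820000 bits (602500 bytes)


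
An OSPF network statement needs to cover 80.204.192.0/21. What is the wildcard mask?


Subnet mask: 255.255.248.0
Wildcard = 255.255.255.255 - subnet mask
255 - 255 = 0
255 - 255 = 0
255 - 248 = 7
255 - 0 = 255
Wildcard: 0.0.7.255


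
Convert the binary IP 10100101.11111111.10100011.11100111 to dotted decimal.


10100101 = 165
11111111 = 255
10100011 = 163
11100111 = 231
IP: 165.255.163.231


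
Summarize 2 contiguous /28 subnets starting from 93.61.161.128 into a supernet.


Original prefix: /28
Number of subnets: 2 = 2^1
New prefix = 28 - 1 = 27
Supernet: 93.61.161.128/27


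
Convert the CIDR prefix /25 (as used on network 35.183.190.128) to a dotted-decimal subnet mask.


/25 means 25 network bits, 7 host bits
Binary: 11111111111111111111111110000000
Mask: 255.255.255.128


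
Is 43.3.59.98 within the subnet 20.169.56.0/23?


Subnet network: 20.169.56.0
Test IP AND mask: 43.3.58.0
No, 43.3.59.98 is not in 20.169.56.0/23


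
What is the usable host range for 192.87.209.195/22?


Network: 192.87.208.0
Broadcast: 192.87.211.255
First usable = network + 1
Last usable = broadcast - 1
Range: 192.87.208.1 to 192.87.211.254


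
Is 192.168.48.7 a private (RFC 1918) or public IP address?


RFC 1918 private ranges:
  10.0.0.0/8 (10.0.0.0 - 10.255.255.255)
  172.16.0.0/12 (172.16.0.0 - 172.31.255.255)
  192.168.0.0/16 (192.168.0.0 - 192.168.255.255)
Private (in 192.168.0.0/16)


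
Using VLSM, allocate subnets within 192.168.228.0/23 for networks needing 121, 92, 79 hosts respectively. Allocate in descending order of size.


121 hosts -> /25 (126 usable): 192.168.228.0/25
92 hosts -> /25 (126 usable): 192.168.228.128/25
79 hosts -> /25 (126 usable): 192.168.229.0/25
Allocation: 192.168.228.0/25 (121 hosts, 126 usable); 192.168.228.128/25 (92 hosts, 126 usable); 192.168.229.0/25 (79 hosts, 126 usable)


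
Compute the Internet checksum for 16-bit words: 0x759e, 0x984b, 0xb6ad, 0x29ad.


Sum all words (with carry folding):
+ 0x759e = 0x759e
+ 0x984b = 0x0dea
+ 0xb6ad = 0xc497
+ 0x29ad = 0xee44
One's complement: ~0xee44
Checksum = 0x11bb


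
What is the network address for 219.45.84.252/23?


IP:   11011011.00101101.01010100.11111100
Mask: 11111111.11111111.11111110.00000000
AND operation:
Net:  11011011.00101101.01010100.00000000
Network: 219.45.84.0/23


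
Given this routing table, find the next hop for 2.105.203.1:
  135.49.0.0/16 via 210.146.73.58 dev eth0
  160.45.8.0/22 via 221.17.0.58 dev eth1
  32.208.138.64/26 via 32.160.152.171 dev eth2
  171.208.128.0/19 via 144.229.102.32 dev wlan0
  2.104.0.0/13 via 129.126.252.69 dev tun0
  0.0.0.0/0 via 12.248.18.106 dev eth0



Longest prefix match for 2.105.203.1:
  /16 135.49.0.0: no
  /22 160.45.8.0: no
  /26 32.208.138.64: no
  /19 171.208.128.0: no
  /13 2.104.0.0: MATCH
  /0 0.0.0.0: MATCH
Selected: next-hop 129.126.252.69 via tun0 (matched /13)


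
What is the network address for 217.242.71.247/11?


IP:   11011001.11110010.01000111.11110111
Mask: 11111111.11100000.00000000.00000000
AND operation:
Net:  11011001.11100000.00000000.00000000
Network: 217.224.0.0/11


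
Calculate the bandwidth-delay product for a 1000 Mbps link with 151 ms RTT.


BDP = bandwidth * RTT
= 1000 Mbps * 151 ms
= 1000 * 1e6 * 151 / 1000 bits
= 151000000 bits
= 18875000 bytes
= 18432.6172 KB
BDP = 151000000 bits (18875000 bytes)


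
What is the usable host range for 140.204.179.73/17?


Network: 140.204.128.0
Broadcast: 140.204.255.255
First usable = network + 1
Last usable = broadcast - 1
Range: 140.204.128.1 to 140.204.255.254


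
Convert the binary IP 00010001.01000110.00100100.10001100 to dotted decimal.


00010001 = 17
01000110 = 70
00100100 = 36
10001100 = 140
IP: 17.70.36.140


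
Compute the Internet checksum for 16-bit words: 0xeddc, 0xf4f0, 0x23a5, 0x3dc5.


Sum all words (with carry folding):
+ 0xeddc = 0xeddc
+ 0xf4f0 = 0xe2cd
+ 0x23a5 = 0x0673
+ 0x3dc5 = 0x4438
One's complement: ~0x4438
Checksum = 0xbbc7


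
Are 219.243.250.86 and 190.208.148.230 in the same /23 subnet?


Mask: 255.255.254.0
219.243.250.86 AND mask = 219.243.250.0
190.208.148.230 AND mask = 190.208.148.0
No, different subnets (219.243.250.0 vs 190.208.148.0)


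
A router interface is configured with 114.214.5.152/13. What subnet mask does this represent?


/13 means 13 network bits, 19 host bits
Binary: 11111111111110000000000000000000
Mask: 255.248.0.0


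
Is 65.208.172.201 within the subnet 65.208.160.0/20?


Subnet network: 65.208.160.0
Test IP AND mask: 65.208.160.0
Yes, 65.208.172.201 is in 65.208.160.0/20


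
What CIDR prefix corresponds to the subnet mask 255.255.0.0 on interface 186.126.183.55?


Binary: 11111111.11111111.00000000.00000000
Count leading 1s
Prefix: /16


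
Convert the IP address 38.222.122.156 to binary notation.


38 = 00100110
222 = 11011110
122 = 01111010
156 = 10011100
Binary: 00100110.11011110.01111010.10011100


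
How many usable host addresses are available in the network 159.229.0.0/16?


Host bits = 32 - 16 = 16
Total addresses = 2^16 = 65536
Usable = total - 2 (network and broadcast)
Usable hosts: 65534


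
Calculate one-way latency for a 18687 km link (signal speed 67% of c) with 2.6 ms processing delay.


Speed = 0.67 * 3e5 km/s = 201000 km/s
Propagation delay = 18687 / 201000 = 0.093 s = 92.9701 ms
Processing delay = 2.6 ms
Total one-way latency = 95.5701 ms


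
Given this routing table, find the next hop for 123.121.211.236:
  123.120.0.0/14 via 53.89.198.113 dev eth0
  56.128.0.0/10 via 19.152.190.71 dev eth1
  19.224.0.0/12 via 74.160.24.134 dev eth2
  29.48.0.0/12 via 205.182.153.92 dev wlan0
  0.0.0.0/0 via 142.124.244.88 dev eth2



Longest prefix match for 123.121.211.236:
  /14 123.120.0.0: MATCH
  /10 56.128.0.0: no
  /12 19.224.0.0: no
  /12 29.48.0.0: no
  /0 0.0.0.0: MATCH
Selected: next-hop 53.89.198.113 via eth0 (matched /14)


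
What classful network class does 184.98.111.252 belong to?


First octet: 184
Binary: 10111000
10xxxxxx -> Class B (128-191)
Class B, default mask 255.255.0.0 (/16)


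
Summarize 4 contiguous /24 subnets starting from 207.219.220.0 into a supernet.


Original prefix: /24
Number of subnets: 4 = 2^2
New prefix = 24 - 2 = 22
Supernet: 207.219.220.0/22


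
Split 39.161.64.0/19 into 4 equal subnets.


New prefix = 19 + 2 = 21
Each subnet has 2048 addresses
  39.161.64.0/21
  39.161.72.0/21
  39.161.80.0/21
  39.161.88.0/21
Subnets: 39.161.64.0/21, 39.161.72.0/21, 39.161.80.0/21, 39.161.88.0/21


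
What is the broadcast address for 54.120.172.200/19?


Network: 54.120.160.0/19
Host bits = 13
Set all host bits to 1:
Broadcast: 54.120.191.255


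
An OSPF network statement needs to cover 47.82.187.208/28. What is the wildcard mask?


Subnet mask: 255.255.255.240
Wildcard = 255.255.255.255 - subnet mask
255 - 255 = 0
255 - 255 = 0
255 - 255 = 0
255 - 240 = 15
Wildcard: 0.0.0.15


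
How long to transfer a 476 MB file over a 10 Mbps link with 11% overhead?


Effective throughput = 10 * (1 - 11/100) = 8.9 Mbps
File size in Mb = 476 * 8 = 3808 Mb
Time = 3808 / 8.9
Time = 427.8652 seconds


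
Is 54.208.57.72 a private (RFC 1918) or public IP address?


RFC 1918 private ranges:
  10.0.0.0/8 (10.0.0.0 - 10.255.255.255)
  172.16.0.0/12 (172.16.0.0 - 172.31.255.255)
  192.168.0.0/16 (192.168.0.0 - 192.168.255.255)
Public (not in any RFC 1918 range)


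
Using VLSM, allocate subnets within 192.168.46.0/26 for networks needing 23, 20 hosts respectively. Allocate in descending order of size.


23 hosts -> /27 (30 usable): 192.168.46.0/27
20 hosts -> /27 (30 usable): 192.168.46.32/27
Allocation: 192.168.46.0/27 (23 hosts, 30 usable); 192.168.46.32/27 (20 hosts, 30 usable)


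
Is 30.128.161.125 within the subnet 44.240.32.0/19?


Subnet network: 44.240.32.0
Test IP AND mask: 30.128.160.0
No, 30.128.161.125 is not in 44.240.32.0/19


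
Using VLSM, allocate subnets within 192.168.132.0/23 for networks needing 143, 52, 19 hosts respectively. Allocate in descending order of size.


143 hosts -> /24 (254 usable): 192.168.132.0/24
52 hosts -> /26 (62 usable): 192.168.133.0/26
19 hosts -> /27 (30 usable): 192.168.133.64/27
Allocation: 192.168.132.0/24 (143 hosts, 254 usable); 192.168.133.0/26 (52 hosts, 62 usable); 192.168.133.64/27 (19 hosts, 30 usable)


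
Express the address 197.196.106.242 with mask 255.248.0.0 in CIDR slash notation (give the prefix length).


Binary: 11111111.11111000.00000000.00000000
Count leading 1s
Prefix: /13


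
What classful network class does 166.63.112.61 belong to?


First octet: 166
Binary: 10100110
10xxxxxx -> Class B (128-191)
Class B, default mask 255.255.0.0 (/16)


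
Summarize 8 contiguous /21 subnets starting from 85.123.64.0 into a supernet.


Original prefix: /21
Number of subnets: 8 = 2^3
New prefix = 21 - 3 = 18
Supernet: 85.123.64.0/18


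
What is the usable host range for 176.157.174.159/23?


Network: 176.157.174.0
Broadcast: 176.157.175.255
First usable = network + 1
Last usable = broadcast - 1
Range: 176.157.174.1 to 176.157.175.254


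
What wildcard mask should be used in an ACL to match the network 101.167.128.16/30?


Subnet mask: 255.255.255.252
Wildcard = 255.255.255.255 - subnet mask
255 - 255 = 0
255 - 255 = 0
255 - 255 = 0
255 - 252 = 3
Wildcard: 0.0.0.3


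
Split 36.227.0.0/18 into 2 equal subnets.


New prefix = 18 + 1 = 19
Each subnet has 8192 addresses
  36.227.0.0/19
  36.227.32.0/19
Subnets: 36.227.0.0/19, 36.227.32.0/19


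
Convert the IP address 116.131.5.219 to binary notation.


116 = 01110100
131 = 10000011
5 = 00000101
219 = 11011011
Binary: 01110100.10000011.00000101.11011011


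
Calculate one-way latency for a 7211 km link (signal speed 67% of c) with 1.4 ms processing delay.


Speed = 0.67 * 3e5 km/s = 201000 km/s
Propagation delay = 7211 / 201000 = 0.0359 s = 35.8756 ms
Processing delay = 1.4 ms
Total one-way latency = 37.2756 ms


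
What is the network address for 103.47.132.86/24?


IP:   01100111.00101111.10000100.01010110
Mask: 11111111.11111111.11111111.00000000
AND operation:
Net:  01100111.00101111.10000100.00000000
Network: 103.47.132.0/24


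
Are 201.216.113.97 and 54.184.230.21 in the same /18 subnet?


Mask: 255.255.192.0
201.216.113.97 AND mask = 201.216.64.0
54.184.230.21 AND mask = 54.184.192.0
No, different subnets (201.216.64.0 vs 54.184.192.0)


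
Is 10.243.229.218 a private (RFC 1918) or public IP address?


RFC 1918 private ranges:
  10.0.0.0/8 (10.0.0.0 - 10.255.255.255)
  172.16.0.0/12 (172.16.0.0 - 172.31.255.255)
  192.168.0.0/16 (192.168.0.0 - 192.168.255.255)
Private (in 10.0.0.0/8)


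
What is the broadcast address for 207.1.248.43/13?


Network: 207.0.0.0/13
Host bits = 19
Set all host bits to 1:
Broadcast: 207.7.255.255


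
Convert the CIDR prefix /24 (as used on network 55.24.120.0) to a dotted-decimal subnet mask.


/24 means 24 network bits, 8 host bits
Binary: 11111111111111111111111100000000
Mask: 255.255.255.0


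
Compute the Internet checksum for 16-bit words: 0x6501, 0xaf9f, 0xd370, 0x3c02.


Sum all words (with carry folding):
+ 0x6501 = 0x6501
+ 0xaf9f = 0x14a1
+ 0xd370 = 0xe811
+ 0x3c02 = 0x2414
One's complement: ~0x2414
Checksum = 0xdbeb


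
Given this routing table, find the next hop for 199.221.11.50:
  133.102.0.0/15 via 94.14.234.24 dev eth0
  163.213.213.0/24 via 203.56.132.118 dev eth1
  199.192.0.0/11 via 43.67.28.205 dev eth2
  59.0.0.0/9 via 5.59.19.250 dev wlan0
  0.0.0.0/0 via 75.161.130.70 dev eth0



Longest prefix match for 199.221.11.50:
  /15 133.102.0.0: no
  /24 163.213.213.0: no
  /11 199.192.0.0: MATCH
  /9 59.0.0.0: no
  /0 0.0.0.0: MATCH
Selected: next-hop 43.67.28.205 via eth2 (matched /11)


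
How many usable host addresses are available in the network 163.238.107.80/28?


Host bits = 32 - 28 = 4
Total addresses = 2^4 = 16
Usable = total - 2 (network and broadcast)
Usable hosts: 14


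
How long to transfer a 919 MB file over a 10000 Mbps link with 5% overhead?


Effective throughput = 10000 * (1 - 5/100) = 9500 Mbps
File size in Mb = 919 * 8 = 7352 Mb
Time = 7352 / 9500
Time = 0.7739 seconds


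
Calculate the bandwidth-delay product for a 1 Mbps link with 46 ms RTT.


BDP = bandwidth * RTT
= 1 Mbps * 46 ms
= 1 * 1e6 * 46 / 1000 bits
= 46000 bits
= 5750 bytes
= 5.6152 KB
BDP = 46000 bits (5750 bytes)


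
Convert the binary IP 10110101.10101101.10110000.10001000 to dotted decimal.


10110101 = 181
10101101 = 173
10110000 = 176
10001000 = 136
IP: 181.173.176.136


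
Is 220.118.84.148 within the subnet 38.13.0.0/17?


Subnet network: 38.13.0.0
Test IP AND mask: 220.118.0.0
No, 220.118.84.148 is not in 38.13.0.0/17


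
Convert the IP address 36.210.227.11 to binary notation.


36 = 00100100
210 = 11010010
227 = 11100011
11 = 00001011
Binary: 00100100.11010010.11100011.00001011


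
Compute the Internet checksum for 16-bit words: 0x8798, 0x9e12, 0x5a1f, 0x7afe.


Sum all words (with carry folding):
+ 0x8798 = 0x8798
+ 0x9e12 = 0x25ab
+ 0x5a1f = 0x7fca
+ 0x7afe = 0xfac8
One's complement: ~0xfac8
Checksum = 0x0537


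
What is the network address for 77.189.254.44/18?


IP:   01001101.10111101.11111110.00101100
Mask: 11111111.11111111.11000000.00000000
AND operation:
Net:  01001101.10111101.11000000.00000000
Network: 77.189.192.0/18


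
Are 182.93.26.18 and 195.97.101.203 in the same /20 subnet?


Mask: 255.255.240.0
182.93.26.18 AND mask = 182.93.16.0
195.97.101.203 AND mask = 195.97.96.0
No, different subnets (182.93.16.0 vs 195.97.96.0)


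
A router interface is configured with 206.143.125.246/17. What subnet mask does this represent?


/17 means 17 network bits, 15 host bits
Binary: 11111111111111111000000000000000
Mask: 255.255.128.0


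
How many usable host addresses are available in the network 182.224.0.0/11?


Host bits = 32 - 11 = 21
Total addresses = 2^21 = 2097152
Usable = total - 2 (network and broadcast)
Usable hosts: 2097150


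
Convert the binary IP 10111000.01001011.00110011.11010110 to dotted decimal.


10111000 = 184
01001011 = 75
00110011 = 51
11010110 = 214
IP: 184.75.51.214


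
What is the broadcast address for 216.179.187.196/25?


Network: 216.179.187.128/25
Host bits = 7
Set all host bits to 1:
Broadcast: 216.179.187.255


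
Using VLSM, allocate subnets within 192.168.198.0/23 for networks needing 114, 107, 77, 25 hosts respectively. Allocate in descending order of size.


114 hosts -> /25 (126 usable): 192.168.198.0/25
107 hosts -> /25 (126 usable): 192.168.198.128/25
77 hosts -> /25 (126 usable): 192.168.199.0/25
25 hosts -> /27 (30 usable): 192.168.199.128/27
Allocation: 192.168.198.0/25 (114 hosts, 126 usable); 192.168.198.128/25 (107 hosts, 126 usable); 192.168.199.0/25 (77 hosts, 126 usable); 192.168.199.128/27 (25 hosts, 30 usable)


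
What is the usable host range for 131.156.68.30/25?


Network: 131.156.68.0
Broadcast: 131.156.68.127
First usable = network + 1
Last usable = broadcast - 1
Range: 131.156.68.1 to 131.156.68.126


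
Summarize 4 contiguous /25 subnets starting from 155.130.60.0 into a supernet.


Original prefix: /25
Number of subnets: 4 = 2^2
New prefix = 25 - 2 = 23
Supernet: 155.130.60.0/23


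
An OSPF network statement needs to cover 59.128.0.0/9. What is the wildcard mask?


Subnet mask: 255.128.0.0
Wildcard = 255.255.255.255 - subnet mask
255 - 255 = 0
255 - 128 = 127
255 - 0 = 255
255 - 0 = 255
Wildcard: 0.127.255.255


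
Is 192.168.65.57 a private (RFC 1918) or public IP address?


RFC 1918 private ranges:
  10.0.0.0/8 (10.0.0.0 - 10.255.255.255)
  172.16.0.0/12 (172.16.0.0 - 172.31.255.255)
  192.168.0.0/16 (192.168.0.0 - 192.168.255.255)
Private (in 192.168.0.0/16)


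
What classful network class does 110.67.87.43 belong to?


First octet: 110
Binary: 01101110
0xxxxxxx -> Class A (1-126)
Class A, default mask 255.0.0.0 (/8)


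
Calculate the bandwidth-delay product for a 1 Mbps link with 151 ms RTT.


BDP = bandwidth * RTT
= 1 Mbps * 151 ms
= 1 * 1e6 * 151 / 1000 bits
= 151000 bits
= 18875 bytes
= 18.4326 KB
BDP = 151000 bits (18875 bytes)


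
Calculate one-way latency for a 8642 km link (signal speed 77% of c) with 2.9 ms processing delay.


Speed = 0.77 * 3e5 km/s = 231000 km/s
Propagation delay = 8642 / 231000 = 0.0374 s = 37.4113 ms
Processing delay = 2.9 ms
Total one-way latency = 40.3113 ms


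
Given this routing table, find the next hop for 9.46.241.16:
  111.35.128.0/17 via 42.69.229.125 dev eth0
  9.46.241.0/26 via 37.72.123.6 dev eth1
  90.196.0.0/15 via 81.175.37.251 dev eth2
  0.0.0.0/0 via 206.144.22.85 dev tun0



Longest prefix match for 9.46.241.16:
  /17 111.35.128.0: no
  /26 9.46.241.0: MATCH
  /15 90.196.0.0: no
  /0 0.0.0.0: MATCH
Selected: next-hop 37.72.123.6 via eth1 (matched /26)


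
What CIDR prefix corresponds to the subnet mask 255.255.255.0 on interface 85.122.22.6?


Binary: 11111111.11111111.11111111.00000000
Count leading 1s
Prefix: /24


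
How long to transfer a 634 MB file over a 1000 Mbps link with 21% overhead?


Effective throughput = 1000 * (1 - 21/100) = 790 Mbps
File size in Mb = 634 * 8 = 5072 Mb
Time = 5072 / 790
Time = 6.4203 seconds


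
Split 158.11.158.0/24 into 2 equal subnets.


New prefix = 24 + 1 = 25
Each subnet has 128 addresses
  158.11.158.0/25
  158.11.158.128/25
Subnets: 158.11.158.0/25, 158.11.158.128/25


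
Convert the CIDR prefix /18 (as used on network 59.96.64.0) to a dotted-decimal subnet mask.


/18 means 18 network bits, 14 host bits
Binary: 11111111111111111100000000000000
Mask: 255.255.192.0


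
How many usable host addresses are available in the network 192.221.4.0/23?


Host bits = 32 - 23 = 9
Total addresses = 2^9 = 512
Usable = total - 2 (network and broadcast)
Usable hosts: 510


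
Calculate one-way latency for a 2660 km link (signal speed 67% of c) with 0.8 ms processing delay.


Speed = 0.67 * 3e5 km/s = 201000 km/s
Propagation delay = 2660 / 201000 = 0.0132 s = 13.2338 ms
Processing delay = 0.8 ms
Total one-way latency = 14.0338 ms


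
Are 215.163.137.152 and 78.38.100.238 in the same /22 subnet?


Mask: 255.255.252.0
215.163.137.152 AND mask = 215.163.136.0
78.38.100.238 AND mask = 78.38.100.0
No, different subnets (215.163.136.0 vs 78.38.100.0)


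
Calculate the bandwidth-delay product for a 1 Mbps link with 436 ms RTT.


BDP = bandwidth * RTT
= 1 Mbps * 436 ms
= 1 * 1e6 * 436 / 1000 bits
= 436000 bits
= 54500 bytes
= 53.2227 KB
BDP = 436000 bits (54500 bytes)


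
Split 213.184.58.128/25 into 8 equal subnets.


New prefix = 25 + 3 = 28
Each subnet has 16 addresses
  213.184.58.128/28
  213.184.58.144/28
  213.184.58.160/28
  213.184.58.176/28
  213.184.58.192/28
  213.184.58.208/28
  213.184.58.224/28
  213.184.58.240/28
Subnets: 213.184.58.128/28, 213.184.58.144/28, 213.184.58.160/28, 213.184.58.176/28, 213.184.58.192/28, 213.184.58.208/28, 213.184.58.224/28, 213.184.58.240/28


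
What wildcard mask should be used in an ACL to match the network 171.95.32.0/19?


Subnet mask: 255.255.224.0
Wildcard = 255.255.255.255 - subnet mask
255 - 255 = 0
255 - 255 = 0
255 - 224 = 31
255 - 0 = 255
Wildcard: 0.0.31.255


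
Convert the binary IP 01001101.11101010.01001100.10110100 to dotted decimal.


01001101 = 77
11101010 = 234
01001100 = 76
10110100 = 180
IP: 77.234.76.180


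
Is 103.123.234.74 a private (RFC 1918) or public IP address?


RFC 1918 private ranges:
  10.0.0.0/8 (10.0.0.0 - 10.255.255.255)
  172.16.0.0/12 (172.16.0.0 - 172.31.255.255)
  192.168.0.0/16 (192.168.0.0 - 192.168.255.255)
Public (not in any RFC 1918 range)


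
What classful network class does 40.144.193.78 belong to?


First octet: 40
Binary: 00101000
0xxxxxxx -> Class A (1-126)
Class A, default mask 255.0.0.0 (/8)


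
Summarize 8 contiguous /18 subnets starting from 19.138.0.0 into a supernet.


Original prefix: /18
Number of subnets: 8 = 2^3
New prefix = 18 - 3 = 15
Supernet: 19.138.0.0/15


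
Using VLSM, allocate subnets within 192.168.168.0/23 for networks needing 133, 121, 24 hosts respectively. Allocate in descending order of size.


133 hosts -> /24 (254 usable): 192.168.168.0/24
121 hosts -> /25 (126 usable): 192.168.169.0/25
24 hosts -> /27 (30 usable): 192.168.169.128/27
Allocation: 192.168.168.0/24 (133 hosts, 254 usable); 192.168.169.0/25 (121 hosts, 126 usable); 192.168.169.128/27 (24 hosts, 30 usable)


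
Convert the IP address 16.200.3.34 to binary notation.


16 = 00010000
200 = 11001000
3 = 00000011
34 = 00100010
Binary: 00010000.11001000.00000011.00100010


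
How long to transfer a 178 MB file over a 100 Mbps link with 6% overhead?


Effective throughput = 100 * (1 - 6/100) = 94 Mbps
File size in Mb = 178 * 8 = 1424 Mb
Time = 1424 / 94
Time = 15.1489 seconds


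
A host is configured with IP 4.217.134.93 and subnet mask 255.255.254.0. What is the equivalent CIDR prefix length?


Binary: 11111111.11111111.11111110.00000000
Count leading 1s
Prefix: /23


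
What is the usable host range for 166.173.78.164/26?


Network: 166.173.78.128
Broadcast: 166.173.78.191
First usable = network + 1
Last usable = broadcast - 1
Range: 166.173.78.129 to 166.173.78.190


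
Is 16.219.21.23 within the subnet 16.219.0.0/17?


Subnet network: 16.219.0.0
Test IP AND mask: 16.219.0.0
Yes, 16.219.21.23 is in 16.219.0.0/17


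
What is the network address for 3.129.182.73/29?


IP:   00000011.10000001.10110110.01001001
Mask: 11111111.11111111.11111111.11111000
AND operation:
Net:  00000011.10000001.10110110.01001000
Network: 3.129.182.72/29


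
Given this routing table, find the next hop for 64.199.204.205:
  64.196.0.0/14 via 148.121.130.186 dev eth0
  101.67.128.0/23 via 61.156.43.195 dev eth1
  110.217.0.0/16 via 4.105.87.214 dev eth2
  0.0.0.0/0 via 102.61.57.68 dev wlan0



Longest prefix match for 64.199.204.205:
  /14 64.196.0.0: MATCH
  /23 101.67.128.0: no
  /16 110.217.0.0: no
  /0 0.0.0.0: MATCH
Selected: next-hop 148.121.130.186 via eth0 (matched /14)


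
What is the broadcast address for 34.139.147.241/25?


Network: 34.139.147.128/25
Host bits = 7
Set all host bits to 1:
Broadcast: 34.139.147.255


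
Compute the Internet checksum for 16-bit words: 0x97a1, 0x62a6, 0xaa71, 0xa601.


Sum all words (with carry folding):
+ 0x97a1 = 0x97a1
+ 0x62a6 = 0xfa47
+ 0xaa71 = 0xa4b9
+ 0xa601 = 0x4abb
One's complement: ~0x4abb
Checksum = 0xb544


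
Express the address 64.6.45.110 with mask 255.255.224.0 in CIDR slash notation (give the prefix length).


Binary: 11111111.11111111.11100000.00000000
Count leading 1s
Prefix: /19


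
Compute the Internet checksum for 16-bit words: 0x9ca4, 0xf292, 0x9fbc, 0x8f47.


Sum all words (with carry folding):
+ 0x9ca4 = 0x9ca4
+ 0xf292 = 0x8f37
+ 0x9fbc = 0x2ef4
+ 0x8f47 = 0xbe3b
One's complement: ~0xbe3b
Checksum = 0x41c4


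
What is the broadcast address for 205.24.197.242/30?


Network: 205.24.197.240/30
Host bits = 2
Set all host bits to 1:
Broadcast: 205.24.197.243


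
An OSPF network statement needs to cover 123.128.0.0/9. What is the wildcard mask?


Subnet mask: 255.128.0.0
Wildcard = 255.255.255.255 - subnet mask
255 - 255 = 0
255 - 128 = 127
255 - 0 = 255
255 - 0 = 255
Wildcard: 0.127.255.255


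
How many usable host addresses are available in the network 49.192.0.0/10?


Host bits = 32 - 10 = 22
Total addresses = 2^22 = 4194304
Usable = total - 2 (network and broadcast)
Usable hosts: 4194302


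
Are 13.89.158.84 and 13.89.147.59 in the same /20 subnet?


Mask: 255.255.240.0
13.89.158.84 AND mask = 13.89.144.0
13.89.147.59 AND mask = 13.89.144.0
Yes, same subnet (13.89.144.0)


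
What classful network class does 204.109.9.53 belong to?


First octet: 204
Binary: 11001100
110xxxxx -> Class C (192-223)
Class C, default mask 255.255.255.0 (/24)


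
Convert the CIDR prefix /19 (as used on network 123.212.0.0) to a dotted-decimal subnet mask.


/19 means 19 network bits, 13 host bits
Binary: 11111111111111111110000000000000
Mask: 255.255.224.0


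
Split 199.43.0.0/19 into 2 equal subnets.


New prefix = 19 + 1 = 20
Each subnet has 4096 addresses
  199.43.0.0/20
  199.43.16.0/20
Subnets: 199.43.0.0/20, 199.43.16.0/20
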